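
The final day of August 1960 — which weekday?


August 1960 has 31 days
Anchor: Jan 1, 1960. With p = 1960 - 1 = 1959: (p + p//4 - p//100 + p//400) mod 7 = (1959 + 489 - 19 + 4) mod 7 = 2433 mod 7 = 4 -> Friday (Mon=0 ... Sun=6)
Days before August (Jan-Jul): 213; August 1 index = (4 + 213) mod 7 = 0 -> Monday
Last day offset: 31 - 1 = 30 days
Weekday index = (0 + 30) mod 7 = 2

Wednesday, August 31


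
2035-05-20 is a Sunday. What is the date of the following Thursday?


Current: Sunday
Target: Thursday
Days ahead: 4

Next Thursday: 2035-05-24


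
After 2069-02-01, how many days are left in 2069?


Day of year: 32 of 365
Remaining = 365 - 32

333 days


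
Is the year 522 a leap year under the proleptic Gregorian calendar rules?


Gregorian leap year rule: divisible by 4, but not by 100, unless also by 400.
522 is not divisible by 4 -> not a leap year

No


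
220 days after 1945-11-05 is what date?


Start: 1945-11-05, add 220 days
November 1945 has 30 days: 30 - 5 = 25 days to November 30 -> 195 left
December 1945 has 31 days -> 164 left
January 1946 has 31 days -> 133 left
February 1946 has 28 days -> 105 left
March 1946 has 31 days -> 74 left
April 1946 has 30 days -> 44 left
May 1946 has 31 days -> 13 left
June 1946: 13 <= 30 -> lands on June 13

Result: 1946-06-13


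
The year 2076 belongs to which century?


Century = (year - 1) // 100 + 1
= (2076 - 1) // 100 + 1
= 2075 // 100 + 1
= 20 + 1

21st century


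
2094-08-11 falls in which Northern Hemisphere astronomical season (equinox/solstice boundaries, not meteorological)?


Date: August 11
Astronomical Summer (approx.; exact equinox/solstice day varies by year): June 21 to September 21
August 11 falls within the Summer window

Summer


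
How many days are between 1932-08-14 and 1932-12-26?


From 1932-08-14 to 1932-12-26
1932-08-14: days before August = 31 + 29 + 31 + 30 + 31 + 30 + 31 = 213 (1932 is a leap year); day of year = 213 + 14 = 227
1932-12-26: days before December = 31 + 29 + 31 + 30 + 31 + 30 + 31 + 31 + 30 + 31 + 30 = 335 (1932 is a leap year); day of year = 335 + 26 = 361
Same year: 361 - 227 = 134

134 days


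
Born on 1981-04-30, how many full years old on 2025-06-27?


Birth: 1981-04-30
Reference: 2025-06-27
Year difference: 2025 - 1981 = 44

44 years old


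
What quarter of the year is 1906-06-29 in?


Month: June (month 6)
Q1: Jan-Mar, Q2: Apr-Jun, Q3: Jul-Sep, Q4: Oct-Dec

Q2


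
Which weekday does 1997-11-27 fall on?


Date: November 27, 1997
Anchor: Jan 1, 1997. With p = 1997 - 1 = 1996: (p + p//4 - p//100 + p//400) mod 7 = (1996 + 499 - 19 + 4) mod 7 = 2480 mod 7 = 2 -> Wednesday (Mon=0 ... Sun=6)
Days before November (Jan-Oct): 304; offset = 304 + 27 - 1 = 330
Weekday index = (2 + 330) mod 7 = 3

Day of the week: Thursday


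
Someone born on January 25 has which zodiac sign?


Date: January 25
Conventional tropical zodiac dates: Aquarius from January 20 onward; Pisces starts February 19
January 25 falls within the Aquarius range

Aquarius


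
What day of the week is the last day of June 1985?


June 1985 has 30 days
Anchor: Jan 1, 1985. With p = 1985 - 1 = 1984: (p + p//4 - p//100 + p//400) mod 7 = (1984 + 496 - 19 + 4) mod 7 = 2465 mod 7 = 1 -> Tuesday (Mon=0 ... Sun=6)
Days before June (Jan-May): 151; June 1 index = (1 + 151) mod 7 = 5 -> Saturday
Last day offset: 30 - 1 = 29 days
Weekday index = (5 + 29) mod 7 = 6

Sunday, June 30


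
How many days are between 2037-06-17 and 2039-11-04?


From 2037-06-17 to 2039-11-04
2037-06-17: days before June = 31 + 28 + 31 + 30 + 31 = 151 (2037 is not a leap year); day of year = 151 + 17 = 168
2039-11-04: days before November = 31 + 28 + 31 + 30 + 31 + 30 + 31 + 31 + 30 + 31 = 304 (2039 is not a leap year); day of year = 304 + 4 = 308
Rest of 2037: 365 - 168 = 197
Full years 2038 (365): 365
Total = 197 + 365 + 308 = 870

870 days


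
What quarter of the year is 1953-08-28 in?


Month: August (month 8)
Q1: Jan-Mar, Q2: Apr-Jun, Q3: Jul-Sep, Q4: Oct-Dec

Q3


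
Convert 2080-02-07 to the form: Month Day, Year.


ISO 2080-02-07 parses as year=2080, month=02, day=07
Month 2 -> February

February 7, 2080


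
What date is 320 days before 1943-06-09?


Start: 1943-06-09, subtract 320 days
Back 9 days from June 9 reaches May 31, 1943 -> 311 left
May 1943 has 31 days -> back to April 30, 1943 -> 280 left
April 1943 has 30 days -> back to March 31, 1943 -> 250 left
March 1943 has 31 days -> back to February 28, 1943 -> 219 left
February 1943 has 28 days -> back to January 31, 1943 -> 191 left
January 1943 has 31 days -> back to December 31, 1942 -> 160 left
December 1942 has 31 days -> back to November 30, 1942 -> 129 left
November 1942 has 30 days -> back to October 31, 1942 -> 99 left
October 1942 has 31 days -> back to September 30, 1942 -> 68 left
September 1942 has 30 days -> back to August 31, 1942 -> 38 left
August 1942 has 31 days -> back to July 31, 1942 -> 7 left
July 1942: 31 - 7 = 24 -> lands on July 24

Result: 1942-07-24


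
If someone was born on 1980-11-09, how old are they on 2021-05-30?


Birth: 1980-11-09
Reference: 2021-05-30
Year difference: 2021 - 1980 = 41
Birthday not yet reached in 2021, subtract 1

40 years old


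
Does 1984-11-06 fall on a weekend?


Anchor: Jan 1, 1984. With p = 1984 - 1 = 1983: (p + p//4 - p//100 + p//400) mod 7 = (1983 + 495 - 19 + 4) mod 7 = 2463 mod 7 = 6 -> Sunday (Mon=0 ... Sun=6)
Day of year: 311; offset = 310
Weekday index = (6 + 310) mod 7 = 1 -> Tuesday
Weekend days: Saturday, Sunday

No


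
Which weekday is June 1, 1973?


Target: June 1, 1973
Anchor: Jan 1, 1973. With p = 1973 - 1 = 1972: (p + p//4 - p//100 + p//400) mod 7 = (1972 + 493 - 19 + 4) mod 7 = 2450 mod 7 = 0 -> Monday (Mon=0 ... Sun=6)
Days before June (Jan-May): 151 days
Weekday index = (0 + 151) mod 7 = 4

Friday


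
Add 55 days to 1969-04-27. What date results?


Start: 1969-04-27, add 55 days
April 1969 has 30 days: 30 - 27 = 3 days to April 30 -> 52 left
May 1969 has 31 days -> 21 left
June 1969: 21 <= 30 -> lands on June 21

Result: 1969-06-21


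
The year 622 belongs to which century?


Century = (year - 1) // 100 + 1
= (622 - 1) // 100 + 1
= 621 // 100 + 1
= 6 + 1

7th century


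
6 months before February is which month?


February is month 2
2 - 6 = -4; wrap: -4 + 12 = 8

August


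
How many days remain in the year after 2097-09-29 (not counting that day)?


Day of year: 272 of 365
Remaining = 365 - 272

93 days


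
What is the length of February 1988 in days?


February 1988 (leap year: yes)

29 days


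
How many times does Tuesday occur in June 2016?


June 2016 has 30 days
Anchor: Jan 1, 2016. With p = 2016 - 1 = 2015: (p + p//4 - p//100 + p//400) mod 7 = (2015 + 503 - 20 + 5) mod 7 = 2503 mod 7 = 4 -> Friday (Mon=0 ... Sun=6)
Days before June (Jan-May): 152; June 1 index = (4 + 152) mod 7 = 2 -> Wednesday
First Tuesday is June 7
Tuesdays: 7, 14, 21, 28

4 Tuesdays


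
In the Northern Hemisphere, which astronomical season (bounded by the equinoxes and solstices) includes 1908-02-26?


Date: February 26
Astronomical Winter (approx.; exact equinox/solstice day varies by year): December 21 to March 19
February 26 falls within the Winter window

Winter


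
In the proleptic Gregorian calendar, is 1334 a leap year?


Gregorian leap year rule: divisible by 4, but not by 100, unless also by 400.
1334 is not divisible by 4 -> not a leap year

No


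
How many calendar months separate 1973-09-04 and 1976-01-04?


From September 1973 to January 1976
3 years * 12 = 36 months, minus 8 months = 28

28 months


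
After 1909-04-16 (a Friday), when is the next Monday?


Current: Friday
Target: Monday
Days ahead: 3

Next Monday: 1909-04-19


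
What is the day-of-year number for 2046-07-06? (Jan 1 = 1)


Date: July 6, 2046
Days in months 1 through 6: 181
Plus 6 days in July

Day of year: 187


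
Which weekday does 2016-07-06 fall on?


Date: July 6, 2016
Anchor: Jan 1, 2016. With p = 2016 - 1 = 2015: (p + p//4 - p//100 + p//400) mod 7 = (2015 + 503 - 20 + 5) mod 7 = 2503 mod 7 = 4 -> Friday (Mon=0 ... Sun=6)
Days before July (Jan-Jun): 182; offset = 182 + 6 - 1 = 187
Weekday index = (4 + 187) mod 7 = 2

Day of the week: Wednesday


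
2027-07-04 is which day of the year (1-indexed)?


Date: July 4, 2027
Days in months 1 through 6: 181
Plus 4 days in July

Day of year: 185


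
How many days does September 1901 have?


September 1901

30 days


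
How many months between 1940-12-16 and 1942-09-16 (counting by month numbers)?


From December 1940 to September 1942
2 years * 12 = 24 months, minus 3 months = 21

21 months


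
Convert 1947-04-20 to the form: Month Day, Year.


ISO 1947-04-20 parses as year=1947, month=04, day=20
Month 4 -> April

April 20, 1947


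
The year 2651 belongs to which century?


Century = (year - 1) // 100 + 1
= (2651 - 1) // 100 + 1
= 2650 // 100 + 1
= 26 + 1

27th century


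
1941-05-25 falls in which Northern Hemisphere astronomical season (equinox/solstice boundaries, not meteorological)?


Date: May 25
Astronomical Spring (approx.; exact equinox/solstice day varies by year): March 20 to June 20
May 25 falls within the Spring window

Spring


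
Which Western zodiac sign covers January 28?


Date: January 28
Conventional tropical zodiac dates: Aquarius from January 20 onward; Pisces starts February 19
January 28 falls within the Aquarius range

Aquarius


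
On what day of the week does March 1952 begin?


Target: March 1, 1952
Anchor: Jan 1, 1952. With p = 1952 - 1 = 1951: (p + p//4 - p//100 + p//400) mod 7 = (1951 + 487 - 19 + 4) mod 7 = 2423 mod 7 = 1 -> Tuesday (Mon=0 ... Sun=6)
Days before March (Jan-Feb): 60 days
Weekday index = (1 + 60) mod 7 = 5

Saturday


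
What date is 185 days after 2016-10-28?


Start: 2016-10-28, add 185 days
October 2016 has 31 days: 31 - 28 = 3 days to October 31 -> 182 left
November 2016 has 30 days -> 152 left
December 2016 has 31 days -> 121 left
January 2017 has 31 days -> 90 left
February 2017 has 28 days -> 62 left
March 2017 has 31 days -> 31 left
April 2017 has 30 days -> 1 left
May 2017: 1 <= 31 -> lands on May 1

Result: 2017-05-01


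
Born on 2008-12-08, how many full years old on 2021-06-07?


Birth: 2008-12-08
Reference: 2021-06-07
Year difference: 2021 - 2008 = 13
Birthday not yet reached in 2021, subtract 1

12 years old


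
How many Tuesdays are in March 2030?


March 2030 has 31 days
Anchor: Jan 1, 2030. With p = 2030 - 1 = 2029: (p + p//4 - p//100 + p//400) mod 7 = (2029 + 507 - 20 + 5) mod 7 = 2521 mod 7 = 1 -> Tuesday (Mon=0 ... Sun=6)
Days before March (Jan-Feb): 59; March 1 index = (1 + 59) mod 7 = 4 -> Friday
First Tuesday is March 5
Tuesdays: 5, 12, 19, 26

4 Tuesdays


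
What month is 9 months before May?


May is month 5
5 - 9 = -4; wrap: -4 + 12 = 8

August


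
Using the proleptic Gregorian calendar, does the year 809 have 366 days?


Gregorian leap year rule: divisible by 4, but not by 100, unless also by 400.
809 is not divisible by 4 -> not a leap year

No


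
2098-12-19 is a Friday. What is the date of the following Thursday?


Current: Friday
Target: Thursday
Days ahead: 6

Next Thursday: 2098-12-25


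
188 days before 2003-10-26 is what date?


Start: 2003-10-26, subtract 188 days
Back 26 days from October 26 reaches September 30, 2003 -> 162 left
September 2003 has 30 days -> back to August 31, 2003 -> 132 left
August 2003 has 31 days -> back to July 31, 2003 -> 101 left
July 2003 has 31 days -> back to June 30, 2003 -> 70 left
June 2003 has 30 days -> back to May 31, 2003 -> 40 left
May 2003 has 31 days -> back to April 30, 2003 -> 9 left
April 2003: 30 - 9 = 21 -> lands on April 21

Result: 2003-04-21


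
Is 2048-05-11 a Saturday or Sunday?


Anchor: Jan 1, 2048. With p = 2048 - 1 = 2047: (p + p//4 - p//100 + p//400) mod 7 = (2047 + 511 - 20 + 5) mod 7 = 2543 mod 7 = 2 -> Wednesday (Mon=0 ... Sun=6)
Day of year: 132; offset = 131
Weekday index = (2 + 131) mod 7 = 0 -> Monday
Weekend days: Saturday, Sunday

No


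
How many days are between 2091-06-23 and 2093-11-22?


From 2091-06-23 to 2093-11-22
2091-06-23: days before June = 31 + 28 + 31 + 30 + 31 = 151 (2091 is not a leap year); day of year = 151 + 23 = 174
2093-11-22: days before November = 31 + 28 + 31 + 30 + 31 + 30 + 31 + 31 + 30 + 31 = 304 (2093 is not a leap year); day of year = 304 + 22 = 326
Rest of 2091: 365 - 174 = 191
Full years 2092 (366): 366
Total = 191 + 366 + 326 = 883

883 days


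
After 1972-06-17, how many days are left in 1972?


Day of year: 169 of 366
Remaining = 366 - 169

197 days


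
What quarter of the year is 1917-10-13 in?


Month: October (month 10)
Q1: Jan-Mar, Q2: Apr-Jun, Q3: Jul-Sep, Q4: Oct-Dec

Q4


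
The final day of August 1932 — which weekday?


August 1932 has 31 days
Anchor: Jan 1, 1932. With p = 1932 - 1 = 1931: (p + p//4 - p//100 + p//400) mod 7 = (1931 + 482 - 19 + 4) mod 7 = 2398 mod 7 = 4 -> Friday (Mon=0 ... Sun=6)
Days before August (Jan-Jul): 213; August 1 index = (4 + 213) mod 7 = 0 -> Monday
Last day offset: 31 - 1 = 30 days
Weekday index = (0 + 30) mod 7 = 2

Wednesday, August 31


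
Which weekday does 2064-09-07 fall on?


Date: September 7, 2064
Anchor: Jan 1, 2064. With p = 2064 - 1 = 2063: (p + p//4 - p//100 + p//400) mod 7 = (2063 + 515 - 20 + 5) mod 7 = 2563 mod 7 = 1 -> Tuesday (Mon=0 ... Sun=6)
Days before September (Jan-Aug): 244; offset = 244 + 7 - 1 = 250
Weekday index = (1 + 250) mod 7 = 6

Day of the week: Sunday


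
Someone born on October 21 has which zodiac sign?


Date: October 21
Conventional tropical zodiac dates: Libra from September 23 onward; Scorpio starts October 23
October 21 falls within the Libra range

Libra


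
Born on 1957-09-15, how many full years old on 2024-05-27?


Birth: 1957-09-15
Reference: 2024-05-27
Year difference: 2024 - 1957 = 67
Birthday not yet reached in 2024, subtract 1

66 years old


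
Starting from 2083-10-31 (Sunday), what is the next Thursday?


Current: Sunday
Target: Thursday
Days ahead: 4

Next Thursday: 2083-11-04


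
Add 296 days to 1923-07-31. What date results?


Start: 1923-07-31, add 296 days
July 31 is the last day of July 1923 -> 296 left
August 1923 has 31 days -> 265 left
September 1923 has 30 days -> 235 left
October 1923 has 31 days -> 204 left
November 1923 has 30 days -> 174 left
December 1923 has 31 days -> 143 left
January 1924 has 31 days -> 112 left
February 1924 has 29 days -> 83 left
March 1924 has 31 days -> 52 left
April 1924 has 30 days -> 22 left
May 1924: 22 <= 31 -> lands on May 22

Result: 1924-05-22


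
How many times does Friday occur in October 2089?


October 2089 has 31 days
Anchor: Jan 1, 2089. With p = 2089 - 1 = 2088: (p + p//4 - p//100 + p//400) mod 7 = (2088 + 522 - 20 + 5) mod 7 = 2595 mod 7 = 5 -> Saturday (Mon=0 ... Sun=6)
Days before October (Jan-Sep): 273; October 1 index = (5 + 273) mod 7 = 5 -> Saturday
First Friday is October 7
Fridays: 7, 14, 21, 28

4 Fridays


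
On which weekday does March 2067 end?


March 2067 has 31 days
Anchor: Jan 1, 2067. With p = 2067 - 1 = 2066: (p + p//4 - p//100 + p//400) mod 7 = (2066 + 516 - 20 + 5) mod 7 = 2567 mod 7 = 5 -> Saturday (Mon=0 ... Sun=6)
Days before March (Jan-Feb): 59; March 1 index = (5 + 59) mod 7 = 1 -> Tuesday
Last day offset: 31 - 1 = 30 days
Weekday index = (1 + 30) mod 7 = 3

Thursday, March 31


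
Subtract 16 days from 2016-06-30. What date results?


Start: 2016-06-30, subtract 16 days
30 - 16 = 14 stays within June 2016

Result: 2016-06-14


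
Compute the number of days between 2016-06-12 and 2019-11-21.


From 2016-06-12 to 2019-11-21
2016-06-12: days before June = 31 + 29 + 31 + 30 + 31 = 152 (2016 is a leap year); day of year = 152 + 12 = 164
2019-11-21: days before November = 31 + 28 + 31 + 30 + 31 + 30 + 31 + 31 + 30 + 31 = 304 (2019 is not a leap year); day of year = 304 + 21 = 325
Rest of 2016: 366 - 164 = 202
Full years 2017 (365), 2018 (365): 730
Total = 202 + 730 + 325 = 1257

1257 days


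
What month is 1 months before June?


June is month 6
6 - 1 = 5

May


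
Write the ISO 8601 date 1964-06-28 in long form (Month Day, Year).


ISO 1964-06-28 parses as year=1964, month=06, day=28
Month 6 -> June

June 28, 1964


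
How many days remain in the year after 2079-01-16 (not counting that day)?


Day of year: 16 of 365
Remaining = 365 - 16

349 days


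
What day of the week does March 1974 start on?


Target: March 1, 1974
Anchor: Jan 1, 1974. With p = 1974 - 1 = 1973: (p + p//4 - p//100 + p//400) mod 7 = (1973 + 493 - 19 + 4) mod 7 = 2451 mod 7 = 1 -> Tuesday (Mon=0 ... Sun=6)
Days before March (Jan-Feb): 59 days
Weekday index = (1 + 59) mod 7 = 4

Friday


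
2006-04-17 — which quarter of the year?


Month: April (month 4)
Q1: Jan-Mar, Q2: Apr-Jun, Q3: Jul-Sep, Q4: Oct-Dec

Q2


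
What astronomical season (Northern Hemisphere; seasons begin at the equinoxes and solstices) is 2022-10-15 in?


Date: October 15
Astronomical Autumn (approx.; exact equinox/solstice day varies by year): September 22 to December 20
October 15 falls within the Autumn window

Autumn


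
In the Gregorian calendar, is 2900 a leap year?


Gregorian leap year rule: divisible by 4, but not by 100, unless also by 400.
2900 is divisible by 100 but not 400 -> not a leap year

No


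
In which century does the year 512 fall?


Century = (year - 1) // 100 + 1
= (512 - 1) // 100 + 1
= 511 // 100 + 1
= 5 + 1

6th century


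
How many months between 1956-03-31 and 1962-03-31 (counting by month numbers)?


From March 1956 to March 1962
6 years * 12 = 72 months = 72

72 months


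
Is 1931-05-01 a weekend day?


Anchor: Jan 1, 1931. With p = 1931 - 1 = 1930: (p + p//4 - p//100 + p//400) mod 7 = (1930 + 482 - 19 + 4) mod 7 = 2397 mod 7 = 3 -> Thursday (Mon=0 ... Sun=6)
Day of year: 121; offset = 120
Weekday index = (3 + 120) mod 7 = 4 -> Friday
Weekend days: Saturday, Sunday

No


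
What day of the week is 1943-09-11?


Date: September 11, 1943
Anchor: Jan 1, 1943. With p = 1943 - 1 = 1942: (p + p//4 - p//100 + p//400) mod 7 = (1942 + 485 - 19 + 4) mod 7 = 2412 mod 7 = 4 -> Friday (Mon=0 ... Sun=6)
Days before September (Jan-Aug): 243; offset = 243 + 11 - 1 = 253
Weekday index = (4 + 253) mod 7 = 5

Day of the week: Saturday


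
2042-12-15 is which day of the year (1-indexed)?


Date: December 15, 2042
Days in months 1 through 11: 334
Plus 15 days in December

Day of year: 349


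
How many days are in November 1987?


November 1987

30 days


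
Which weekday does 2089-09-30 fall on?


Date: September 30, 2089
Anchor: Jan 1, 2089. With p = 2089 - 1 = 2088: (p + p//4 - p//100 + p//400) mod 7 = (2088 + 522 - 20 + 5) mod 7 = 2595 mod 7 = 5 -> Saturday (Mon=0 ... Sun=6)
Days before September (Jan-Aug): 243; offset = 243 + 30 - 1 = 272
Weekday index = (5 + 272) mod 7 = 4

Day of the week: Friday


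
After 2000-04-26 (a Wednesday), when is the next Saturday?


Current: Wednesday
Target: Saturday
Days ahead: 3

Next Saturday: 2000-04-29


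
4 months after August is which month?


August is month 8
8 + 4 = 12

December


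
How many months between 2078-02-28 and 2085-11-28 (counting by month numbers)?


From February 2078 to November 2085
7 years * 12 = 84 months, plus 9 months = 93

93 months


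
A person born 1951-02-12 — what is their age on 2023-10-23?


Birth: 1951-02-12
Reference: 2023-10-23
Year difference: 2023 - 1951 = 72

72 years old


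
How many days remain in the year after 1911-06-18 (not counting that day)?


Day of year: 169 of 365
Remaining = 365 - 169

196 days


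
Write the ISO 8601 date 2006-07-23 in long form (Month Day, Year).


ISO 2006-07-23 parses as year=2006, month=07, day=23
Month 7 -> July

July 23, 2006


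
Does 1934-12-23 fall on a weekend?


Anchor: Jan 1, 1934. With p = 1934 - 1 = 1933: (p + p//4 - p//100 + p//400) mod 7 = (1933 + 483 - 19 + 4) mod 7 = 2401 mod 7 = 0 -> Monday (Mon=0 ... Sun=6)
Day of year: 357; offset = 356
Weekday index = (0 + 356) mod 7 = 6 -> Sunday
Weekend days: Saturday, Sunday

Yes


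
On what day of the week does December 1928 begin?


Target: December 1, 1928
Anchor: Jan 1, 1928. With p = 1928 - 1 = 1927: (p + p//4 - p//100 + p//400) mod 7 = (1927 + 481 - 19 + 4) mod 7 = 2393 mod 7 = 6 -> Sunday (Mon=0 ... Sun=6)
Days before December (Jan-Nov): 335 days
Weekday index = (6 + 335) mod 7 = 5

Saturday


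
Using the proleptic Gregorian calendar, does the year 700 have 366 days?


Gregorian leap year rule: divisible by 4, but not by 100, unless also by 400.
700 is divisible by 100 but not 400 -> not a leap year

No


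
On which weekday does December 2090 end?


December 2090 has 31 days
Anchor: Jan 1, 2090. With p = 2090 - 1 = 2089: (p + p//4 - p//100 + p//400) mod 7 = (2089 + 522 - 20 + 5) mod 7 = 2596 mod 7 = 6 -> Sunday (Mon=0 ... Sun=6)
Days before December (Jan-Nov): 334; December 1 index = (6 + 334) mod 7 = 4 -> Friday
Last day offset: 31 - 1 = 30 days
Weekday index = (4 + 30) mod 7 = 6

Sunday, December 31


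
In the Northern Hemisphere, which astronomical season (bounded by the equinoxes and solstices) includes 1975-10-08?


Date: October 8
Astronomical Autumn (approx.; exact equinox/solstice day varies by year): September 22 to December 20
October 8 falls within the Autumn window

Autumn


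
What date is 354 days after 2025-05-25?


Start: 2025-05-25, add 354 days
May 2025 has 31 days: 31 - 25 = 6 days to May 31 -> 348 left
June 2025 has 30 days -> 318 left
July 2025 has 31 days -> 287 left
August 2025 has 31 days -> 256 left
September 2025 has 30 days -> 226 left
October 2025 has 31 days -> 195 left
November 2025 has 30 days -> 165 left
December 2025 has 31 days -> 134 left
January 2026 has 31 days -> 103 left
February 2026 has 28 days -> 75 left
March 2026 has 31 days -> 44 left
April 2026 has 30 days -> 14 left
May 2026: 14 <= 31 -> lands on May 14

Result: 2026-05-14


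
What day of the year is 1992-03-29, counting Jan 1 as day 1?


Date: March 29, 1992
Days in months 1 through 2: 60
Plus 29 days in March

Day of year: 89


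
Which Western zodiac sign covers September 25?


Date: September 25
Conventional tropical zodiac dates: Libra from September 23 onward; Scorpio starts October 23
September 25 falls within the Libra range

Libra


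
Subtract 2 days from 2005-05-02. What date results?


Start: 2005-05-02, subtract 2 days
Back 2 days from May 2 reaches April 30, 2005 -> 0 left
April 2005: 30 - 0 = 30 -> lands on April 30

Result: 2005-04-30


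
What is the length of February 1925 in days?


February 1925 (leap year: no)

28 days


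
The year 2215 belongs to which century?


Century = (year - 1) // 100 + 1
= (2215 - 1) // 100 + 1
= 2214 // 100 + 1
= 22 + 1

23rd century


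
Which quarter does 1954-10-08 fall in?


Month: October (month 10)
Q1: Jan-Mar, Q2: Apr-Jun, Q3: Jul-Sep, Q4: Oct-Dec

Q4


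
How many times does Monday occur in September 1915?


September 1915 has 30 days
Anchor: Jan 1, 1915. With p = 1915 - 1 = 1914: (p + p//4 - p//100 + p//400) mod 7 = (1914 + 478 - 19 + 4) mod 7 = 2377 mod 7 = 4 -> Friday (Mon=0 ... Sun=6)
Days before September (Jan-Aug): 243; September 1 index = (4 + 243) mod 7 = 2 -> Wednesday
First Monday is September 6
Mondays: 6, 13, 20, 27

4 Mondays


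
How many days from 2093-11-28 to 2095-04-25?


From 2093-11-28 to 2095-04-25
2093-11-28: days before November = 31 + 28 + 31 + 30 + 31 + 30 + 31 + 31 + 30 + 31 = 304 (2093 is not a leap year); day of year = 304 + 28 = 332
2095-04-25: days before April = 31 + 28 + 31 = 90 (2095 is not a leap year); day of year = 90 + 25 = 115
Rest of 2093: 365 - 332 = 33
Full years 2094 (365): 365
Total = 33 + 365 + 115 = 513

513 days


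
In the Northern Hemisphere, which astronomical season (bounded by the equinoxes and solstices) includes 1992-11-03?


Date: November 3
Astronomical Autumn (approx.; exact equinox/solstice day varies by year): September 22 to December 20
November 3 falls within the Autumn window

Autumn


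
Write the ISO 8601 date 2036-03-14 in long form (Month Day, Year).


ISO 2036-03-14 parses as year=2036, month=03, day=14
Month 3 -> March

March 14, 2036


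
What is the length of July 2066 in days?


July 2066

31 days


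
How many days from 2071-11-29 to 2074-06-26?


From 2071-11-29 to 2074-06-26
2071-11-29: days before November = 31 + 28 + 31 + 30 + 31 + 30 + 31 + 31 + 30 + 31 = 304 (2071 is not a leap year); day of year = 304 + 29 = 333
2074-06-26: days before June = 31 + 28 + 31 + 30 + 31 = 151 (2074 is not a leap year); day of year = 151 + 26 = 177
Rest of 2071: 365 - 333 = 32
Full years 2072 (366), 2073 (365): 731
Total = 32 + 731 + 177 = 940

940 days


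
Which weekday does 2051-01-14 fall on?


Date: January 14, 2051
Anchor: Jan 1, 2051. With p = 2051 - 1 = 2050: (p + p//4 - p//100 + p//400) mod 7 = (2050 + 512 - 20 + 5) mod 7 = 2547 mod 7 = 6 -> Sunday (Mon=0 ... Sun=6)
Days into year = 14 - 1 = 13
Weekday index = (6 + 13) mod 7 = 5

Day of the week: Saturday


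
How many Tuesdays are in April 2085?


April 2085 has 30 days
Anchor: Jan 1, 2085. With p = 2085 - 1 = 2084: (p + p//4 - p//100 + p//400) mod 7 = (2084 + 521 - 20 + 5) mod 7 = 2590 mod 7 = 0 -> Monday (Mon=0 ... Sun=6)
Days before April (Jan-Mar): 90; April 1 index = (0 + 90) mod 7 = 6 -> Sunday
First Tuesday is April 3
Tuesdays: 3, 10, 17, 24

4 Tuesdays


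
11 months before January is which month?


January is month 1
1 - 11 = -10; wrap: -10 + 12 = 2

February


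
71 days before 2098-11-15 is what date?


Start: 2098-11-15, subtract 71 days
Back 15 days from November 15 reaches October 31, 2098 -> 56 left
October 2098 has 31 days -> back to September 30, 2098 -> 25 left
September 2098: 30 - 25 = 5 -> lands on September 5

Result: 2098-09-05


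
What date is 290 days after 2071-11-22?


Start: 2071-11-22, add 290 days
November 2071 has 30 days: 30 - 22 = 8 days to November 30 -> 282 left
December 2071 has 31 days -> 251 left
January 2072 has 31 days -> 220 left
February 2072 has 29 days -> 191 left
March 2072 has 31 days -> 160 left
April 2072 has 30 days -> 130 left
May 2072 has 31 days -> 99 left
June 2072 has 30 days -> 69 left
July 2072 has 31 days -> 38 left
August 2072 has 31 days -> 7 left
September 2072: 7 <= 30 -> lands on September 7

Result: 2072-09-07


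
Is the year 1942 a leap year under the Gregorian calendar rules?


Gregorian leap year rule: divisible by 4, but not by 100, unless also by 400.
1942 is not divisible by 4 -> not a leap year

No


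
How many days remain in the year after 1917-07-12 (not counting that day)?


Day of year: 193 of 365
Remaining = 365 - 193

172 days


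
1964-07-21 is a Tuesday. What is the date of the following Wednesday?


Current: Tuesday
Target: Wednesday
Days ahead: 1

Next Wednesday: 1964-07-22


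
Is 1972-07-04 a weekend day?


Anchor: Jan 1, 1972. With p = 1972 - 1 = 1971: (p + p//4 - p//100 + p//400) mod 7 = (1971 + 492 - 19 + 4) mod 7 = 2448 mod 7 = 5 -> Saturday (Mon=0 ... Sun=6)
Day of year: 186; offset = 185
Weekday index = (5 + 185) mod 7 = 1 -> Tuesday
Weekend days: Saturday, Sunday

No


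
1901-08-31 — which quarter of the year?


Month: August (month 8)
Q1: Jan-Mar, Q2: Apr-Jun, Q3: Jul-Sep, Q4: Oct-Dec

Q3


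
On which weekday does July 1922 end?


July 1922 has 31 days
Anchor: Jan 1, 1922. With p = 1922 - 1 = 1921: (p + p//4 - p//100 + p//400) mod 7 = (1921 + 480 - 19 + 4) mod 7 = 2386 mod 7 = 6 -> Sunday (Mon=0 ... Sun=6)
Days before July (Jan-Jun): 181; July 1 index = (6 + 181) mod 7 = 5 -> Saturday
Last day offset: 31 - 1 = 30 days
Weekday index = (5 + 30) mod 7 = 0

Monday, July 31


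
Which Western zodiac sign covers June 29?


Date: June 29
Conventional tropical zodiac dates: Cancer from June 21 onward; Leo starts July 23
June 29 falls within the Cancer range

Cancer


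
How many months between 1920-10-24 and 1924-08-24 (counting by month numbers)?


From October 1920 to August 1924
4 years * 12 = 48 months, minus 2 months = 46

46 months


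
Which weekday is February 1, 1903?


Target: February 1, 1903
Anchor: Jan 1, 1903. With p = 1903 - 1 = 1902: (p + p//4 - p//100 + p//400) mod 7 = (1902 + 475 - 19 + 4) mod 7 = 2362 mod 7 = 3 -> Thursday (Mon=0 ... Sun=6)
Days before February (Jan): 31 days
Weekday index = (3 + 31) mod 7 = 6

Sunday


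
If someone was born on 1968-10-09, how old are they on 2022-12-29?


Birth: 1968-10-09
Reference: 2022-12-29
Year difference: 2022 - 1968 = 54

54 years old


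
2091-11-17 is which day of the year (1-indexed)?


Date: November 17, 2091
Days in months 1 through 10: 304
Plus 17 days in November

Day of year: 321


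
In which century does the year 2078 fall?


Century = (year - 1) // 100 + 1
= (2078 - 1) // 100 + 1
= 2077 // 100 + 1
= 20 + 1

21st century


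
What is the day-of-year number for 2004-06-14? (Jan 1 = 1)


Date: June 14, 2004
Days in months 1 through 5: 152
Plus 14 days in June

Day of year: 166


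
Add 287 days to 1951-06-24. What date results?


Start: 1951-06-24, add 287 days
June 1951 has 30 days: 30 - 24 = 6 days to June 30 -> 281 left
July 1951 has 31 days -> 250 left
August 1951 has 31 days -> 219 left
September 1951 has 30 days -> 189 left
October 1951 has 31 days -> 158 left
November 1951 has 30 days -> 128 left
December 1951 has 31 days -> 97 left
January 1952 has 31 days -> 66 left
February 1952 has 29 days -> 37 left
March 1952 has 31 days -> 6 left
April 1952: 6 <= 30 -> lands on April 6

Result: 1952-04-06


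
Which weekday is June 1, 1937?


Target: June 1, 1937
Anchor: Jan 1, 1937. With p = 1937 - 1 = 1936: (p + p//4 - p//100 + p//400) mod 7 = (1936 + 484 - 19 + 4) mod 7 = 2405 mod 7 = 4 -> Friday (Mon=0 ... Sun=6)
Days before June (Jan-May): 151 days
Weekday index = (4 + 151) mod 7 = 1

Tuesday


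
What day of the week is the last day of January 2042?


January 2042 has 31 days
Anchor: Jan 1, 2042. With p = 2042 - 1 = 2041: (p + p//4 - p//100 + p//400) mod 7 = (2041 + 510 - 20 + 5) mod 7 = 2536 mod 7 = 2 -> Wednesday (Mon=0 ... Sun=6)
January 1 is the anchor itself -> Wednesday
Last day offset: 31 - 1 = 30 days
Weekday index = (2 + 30) mod 7 = 4

Friday, January 31


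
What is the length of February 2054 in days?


February 2054 (leap year: no)

28 days


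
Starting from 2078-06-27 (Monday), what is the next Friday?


Current: Monday
Target: Friday
Days ahead: 4

Next Friday: 2078-07-01


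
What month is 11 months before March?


March is month 3
3 - 11 = -8; wrap: -8 + 12 = 4

April


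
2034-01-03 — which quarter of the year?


Month: January (month 1)
Q1: Jan-Mar, Q2: Apr-Jun, Q3: Jul-Sep, Q4: Oct-Dec

Q1


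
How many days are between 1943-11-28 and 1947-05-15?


From 1943-11-28 to 1947-05-15
1943-11-28: days before November = 31 + 28 + 31 + 30 + 31 + 30 + 31 + 31 + 30 + 31 = 304 (1943 is not a leap year); day of year = 304 + 28 = 332
1947-05-15: days before May = 31 + 28 + 31 + 30 = 120 (1947 is not a leap year); day of year = 120 + 15 = 135
Rest of 1943: 365 - 332 = 33
Full years 1944 (366), 1945 (365), 1946 (365): 1096
Total = 33 + 1096 + 135 = 1264

1264 days


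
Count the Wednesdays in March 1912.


March 1912 has 31 days
Anchor: Jan 1, 1912. With p = 1912 - 1 = 1911: (p + p//4 - p//100 + p//400) mod 7 = (1911 + 477 - 19 + 4) mod 7 = 2373 mod 7 = 0 -> Monday (Mon=0 ... Sun=6)
Days before March (Jan-Feb): 60; March 1 index = (0 + 60) mod 7 = 4 -> Friday
First Wednesday is March 6
Wednesdays: 6, 13, 20, 27

4 Wednesdays


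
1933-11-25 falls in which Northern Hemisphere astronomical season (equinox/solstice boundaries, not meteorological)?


Date: November 25
Astronomical Autumn (approx.; exact equinox/solstice day varies by year): September 22 to December 20
November 25 falls within the Autumn window

Autumn


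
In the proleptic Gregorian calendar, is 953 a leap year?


Gregorian leap year rule: divisible by 4, but not by 100, unless also by 400.
953 is not divisible by 4 -> not a leap year

No


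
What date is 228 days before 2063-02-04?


Start: 2063-02-04, subtract 228 days
Back 4 days from February 4 reaches January 31, 2063 -> 224 left
January 2063 has 31 days -> back to December 31, 2062 -> 193 left
December 2062 has 31 days -> back to November 30, 2062 -> 162 left
November 2062 has 30 days -> back to October 31, 2062 -> 132 left
October 2062 has 31 days -> back to September 30, 2062 -> 101 left
September 2062 has 30 days -> back to August 31, 2062 -> 71 left
August 2062 has 31 days -> back to July 31, 2062 -> 40 left
July 2062 has 31 days -> back to June 30, 2062 -> 9 left
June 2062: 30 - 9 = 21 -> lands on June 21

Result: 2062-06-21


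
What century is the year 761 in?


Century = (year - 1) // 100 + 1
= (761 - 1) // 100 + 1
= 760 // 100 + 1
= 7 + 1

8th century


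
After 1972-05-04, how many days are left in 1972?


Day of year: 125 of 366
Remaining = 366 - 125

241 days


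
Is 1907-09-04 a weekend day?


Anchor: Jan 1, 1907. With p = 1907 - 1 = 1906: (p + p//4 - p//100 + p//400) mod 7 = (1906 + 476 - 19 + 4) mod 7 = 2367 mod 7 = 1 -> Tuesday (Mon=0 ... Sun=6)
Day of year: 247; offset = 246
Weekday index = (1 + 246) mod 7 = 2 -> Wednesday
Weekend days: Saturday, Sunday

No


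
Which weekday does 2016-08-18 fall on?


Date: August 18, 2016
Anchor: Jan 1, 2016. With p = 2016 - 1 = 2015: (p + p//4 - p//100 + p//400) mod 7 = (2015 + 503 - 20 + 5) mod 7 = 2503 mod 7 = 4 -> Friday (Mon=0 ... Sun=6)
Days before August (Jan-Jul): 213; offset = 213 + 18 - 1 = 230
Weekday index = (4 + 230) mod 7 = 3

Day of the week: Thursday


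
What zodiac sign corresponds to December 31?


Date: December 31
Conventional tropical zodiac dates: Capricorn from December 22 onward; Aquarius starts January 20
December 31 falls within the Capricorn range

Capricorn


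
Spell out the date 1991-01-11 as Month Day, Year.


ISO 1991-01-11 parses as year=1991, month=01, day=11
Month 1 -> January

January 11, 1991


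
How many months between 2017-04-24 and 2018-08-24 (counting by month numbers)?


From April 2017 to August 2018
1 year * 12 = 12 months, plus 4 months = 16

16 months


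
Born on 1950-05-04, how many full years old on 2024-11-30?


Birth: 1950-05-04
Reference: 2024-11-30
Year difference: 2024 - 1950 = 74

74 years old


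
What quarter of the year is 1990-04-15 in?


Month: April (month 4)
Q1: Jan-Mar, Q2: Apr-Jun, Q3: Jul-Sep, Q4: Oct-Dec

Q2


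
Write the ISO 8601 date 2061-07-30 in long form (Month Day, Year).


ISO 2061-07-30 parses as year=2061, month=07, day=30
Month 7 -> July

July 30, 2061


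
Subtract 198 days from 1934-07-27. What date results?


Start: 1934-07-27, subtract 198 days
Back 27 days from July 27 reaches June 30, 1934 -> 171 left
June 1934 has 30 days -> back to May 31, 1934 -> 141 left
May 1934 has 31 days -> back to April 30, 1934 -> 110 left
April 1934 has 30 days -> back to March 31, 1934 -> 80 left
March 1934 has 31 days -> back to February 28, 1934 -> 49 left
February 1934 has 28 days -> back to January 31, 1934 -> 21 left
January 1934: 31 - 21 = 10 -> lands on January 10

Result: 1934-01-10


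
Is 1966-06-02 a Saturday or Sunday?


Anchor: Jan 1, 1966. With p = 1966 - 1 = 1965: (p + p//4 - p//100 + p//400) mod 7 = (1965 + 491 - 19 + 4) mod 7 = 2441 mod 7 = 5 -> Saturday (Mon=0 ... Sun=6)
Day of year: 153; offset = 152
Weekday index = (5 + 152) mod 7 = 3 -> Thursday
Weekend days: Saturday, Sunday

No


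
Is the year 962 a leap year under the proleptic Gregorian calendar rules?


Gregorian leap year rule: divisible by 4, but not by 100, unless also by 400.
962 is not divisible by 4 -> not a leap year

No


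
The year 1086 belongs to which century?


Century = (year - 1) // 100 + 1
= (1086 - 1) // 100 + 1
= 1085 // 100 + 1
= 10 + 1

11th century


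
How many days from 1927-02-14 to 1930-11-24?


From 1927-02-14 to 1930-11-24
1927-02-14: days before February = 31; day of year = 31 + 14 = 45
1930-11-24: days before November = 31 + 28 + 31 + 30 + 31 + 30 + 31 + 31 + 30 + 31 = 304 (1930 is not a leap year); day of year = 304 + 24 = 328
Rest of 1927: 365 - 45 = 320
Full years 1928 (366), 1929 (365): 731
Total = 320 + 731 + 328 = 1379

1379 days


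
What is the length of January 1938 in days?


January 1938

31 days


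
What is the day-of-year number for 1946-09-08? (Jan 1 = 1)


Date: September 8, 1946
Days in months 1 through 8: 243
Plus 8 days in September

Day of year: 251


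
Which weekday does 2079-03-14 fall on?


Date: March 14, 2079
Anchor: Jan 1, 2079. With p = 2079 - 1 = 2078: (p + p//4 - p//100 + p//400) mod 7 = (2078 + 519 - 20 + 5) mod 7 = 2582 mod 7 = 6 -> Sunday (Mon=0 ... Sun=6)
Days before March (Jan-Feb): 59; offset = 59 + 14 - 1 = 72
Weekday index = (6 + 72) mod 7 = 1

Day of the week: Tuesday


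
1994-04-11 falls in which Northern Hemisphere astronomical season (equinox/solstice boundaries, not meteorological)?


Date: April 11
Astronomical Spring (approx.; exact equinox/solstice day varies by year): March 20 to June 20
April 11 falls within the Spring window

Spring


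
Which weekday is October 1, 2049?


Target: October 1, 2049
Anchor: Jan 1, 2049. With p = 2049 - 1 = 2048: (p + p//4 - p//100 + p//400) mod 7 = (2048 + 512 - 20 + 5) mod 7 = 2545 mod 7 = 4 -> Friday (Mon=0 ... Sun=6)
Days before October (Jan-Sep): 273 days
Weekday index = (4 + 273) mod 7 = 4

Friday


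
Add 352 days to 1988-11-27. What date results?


Start: 1988-11-27, add 352 days
November 1988 has 30 days: 30 - 27 = 3 days to November 30 -> 349 left
December 1988 has 31 days -> 318 left
January 1989 has 31 days -> 287 left
February 1989 has 28 days -> 259 left
March 1989 has 31 days -> 228 left
April 1989 has 30 days -> 198 left
May 1989 has 31 days -> 167 left
June 1989 has 30 days -> 137 left
July 1989 has 31 days -> 106 left
August 1989 has 31 days -> 75 left
September 1989 has 30 days -> 45 left
October 1989 has 31 days -> 14 left
November 1989: 14 <= 30 -> lands on November 14

Result: 1989-11-14


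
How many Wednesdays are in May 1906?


May 1906 has 31 days
Anchor: Jan 1, 1906. With p = 1906 - 1 = 1905: (p + p//4 - p//100 + p//400) mod 7 = (1905 + 476 - 19 + 4) mod 7 = 2366 mod 7 = 0 -> Monday (Mon=0 ... Sun=6)
Days before May (Jan-Apr): 120; May 1 index = (0 + 120) mod 7 = 1 -> Tuesday
First Wednesday is May 2
Wednesdays: 2, 9, 16, 23, 30

5 Wednesdays


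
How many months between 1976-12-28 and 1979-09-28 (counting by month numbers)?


From December 1976 to September 1979
3 years * 12 = 36 months, minus 3 months = 33

33 months


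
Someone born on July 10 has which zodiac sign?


Date: July 10
Conventional tropical zodiac dates: Cancer from June 21 onward; Leo starts July 23
July 10 falls within the Cancer range

Cancer


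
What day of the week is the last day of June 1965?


June 1965 has 30 days
Anchor: Jan 1, 1965. With p = 1965 - 1 = 1964: (p + p//4 - p//100 + p//400) mod 7 = (1964 + 491 - 19 + 4) mod 7 = 2440 mod 7 = 4 -> Friday (Mon=0 ... Sun=6)
Days before June (Jan-May): 151; June 1 index = (4 + 151) mod 7 = 1 -> Tuesday
Last day offset: 30 - 1 = 29 days
Weekday index = (1 + 29) mod 7 = 2

Wednesday, June 30


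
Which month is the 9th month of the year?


Month 9 of 12

September


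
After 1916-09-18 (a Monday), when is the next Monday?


Current: Monday
Target: Monday
Days ahead: 7

Next Monday: 1916-09-25


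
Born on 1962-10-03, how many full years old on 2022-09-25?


Birth: 1962-10-03
Reference: 2022-09-25
Year difference: 2022 - 1962 = 60
Birthday not yet reached in 2022, subtract 1

59 years old
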